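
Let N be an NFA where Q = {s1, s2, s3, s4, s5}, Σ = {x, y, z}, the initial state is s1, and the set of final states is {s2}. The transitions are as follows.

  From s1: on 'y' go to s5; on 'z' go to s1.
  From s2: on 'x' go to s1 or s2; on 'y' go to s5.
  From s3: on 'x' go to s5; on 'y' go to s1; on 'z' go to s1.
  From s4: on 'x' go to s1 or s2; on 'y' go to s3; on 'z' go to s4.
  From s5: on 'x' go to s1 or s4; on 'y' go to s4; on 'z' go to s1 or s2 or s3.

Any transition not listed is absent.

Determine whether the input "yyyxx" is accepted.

No

Start in {s1}.
Read 'y': s1→{s5}; now {s5}.
Read 'y': s5→{s4}; now {s4}.
Read 'y': s4→{s3}; now {s3}.
Read 'x': s3→{s5}; now {s5}.
Read 'x': s5→{s1, s4}; now {s1, s4}.
The final set {s1, s4} contains no accepting state.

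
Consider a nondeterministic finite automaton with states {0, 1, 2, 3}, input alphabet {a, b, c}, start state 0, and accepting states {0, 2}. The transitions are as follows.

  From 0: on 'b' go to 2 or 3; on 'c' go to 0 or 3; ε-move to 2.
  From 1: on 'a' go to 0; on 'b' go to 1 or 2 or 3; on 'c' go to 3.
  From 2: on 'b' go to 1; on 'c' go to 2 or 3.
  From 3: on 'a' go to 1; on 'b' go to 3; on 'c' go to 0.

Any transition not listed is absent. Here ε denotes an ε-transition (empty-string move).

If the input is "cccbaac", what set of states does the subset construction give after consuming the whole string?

{0, 2, 3}

Start: ε-closure({0}) = {0, 2}.
Read 'c': 0→{0, 3}, 2→{2, 3}; now {0, 2, 3}.
Read 'c': 0→{0, 3}, 2→{2, 3}, 3→{0}; now {0, 2, 3}.
Read 'c': 0→{0, 3}, 2→{2, 3}, 3→{0}; now {0, 2, 3}.
Read 'b': 0→{2, 3}, 2→{1}, 3→{3}; now {1, 2, 3}.
Read 'a': 1→{0}, 2→∅, 3→{1}; union {0, 1}; ε-closure = {0, 1, 2}.
Read 'a': 0→∅, 1→{0}, 2→∅; union {0}; ε-closure = {0, 2}.
Read 'c': 0→{0, 3}, 2→{2, 3}; now {0, 2, 3}.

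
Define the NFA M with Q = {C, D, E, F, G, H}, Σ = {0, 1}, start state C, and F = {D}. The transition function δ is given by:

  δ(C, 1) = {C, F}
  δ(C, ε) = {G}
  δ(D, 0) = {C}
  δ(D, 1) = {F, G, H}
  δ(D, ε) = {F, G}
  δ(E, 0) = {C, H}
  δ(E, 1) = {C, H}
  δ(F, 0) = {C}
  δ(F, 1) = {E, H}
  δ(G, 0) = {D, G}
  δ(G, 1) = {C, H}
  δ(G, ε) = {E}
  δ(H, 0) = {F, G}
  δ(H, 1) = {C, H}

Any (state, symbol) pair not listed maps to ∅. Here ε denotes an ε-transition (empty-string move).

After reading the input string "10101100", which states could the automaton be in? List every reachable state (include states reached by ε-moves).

{C, D, E, F, G, H}

Start: ε-closure({C}) = {C, E, G}.
Read '1': C→{C, F}, E→{C, H}, G→{C, H}; union {C, F, H}; ε-closure = {C, E, F, G, H}.
Read '0': C→∅, E→{C, H}, F→{C}, G→{D, G}, H→{F, G}; union {C, D, F, G, H}; ε-closure = {C, D, E, F, G, H}.
Read '1': C→{C, F}, D→{F, G, H}, E→{C, H}, F→{E, H}, G→{C, H}, H→{C, H}; now {C, E, F, G, H}.
Read '0': C→∅, E→{C, H}, F→{C}, G→{D, G}, H→{F, G}; union {C, D, F, G, H}; ε-closure = {C, D, E, F, G, H}.
Read '1': C→{C, F}, D→{F, G, H}, E→{C, H}, F→{E, H}, G→{C, H}, H→{C, H}; now {C, E, F, G, H}.
Read '1': C→{C, F}, E→{C, H}, F→{E, H}, G→{C, H}, H→{C, H}; union {C, E, F, H}; ε-closure = {C, E, F, G, H}.
Read '0': C→∅, E→{C, H}, F→{C}, G→{D, G}, H→{F, G}; union {C, D, F, G, H}; ε-closure = {C, D, E, F, G, H}.
Read '0': C→∅, D→{C}, E→{C, H}, F→{C}, G→{D, G}, H→{F, G}; union {C, D, F, G, H}; ε-closure = {C, D, E, F, G, H}.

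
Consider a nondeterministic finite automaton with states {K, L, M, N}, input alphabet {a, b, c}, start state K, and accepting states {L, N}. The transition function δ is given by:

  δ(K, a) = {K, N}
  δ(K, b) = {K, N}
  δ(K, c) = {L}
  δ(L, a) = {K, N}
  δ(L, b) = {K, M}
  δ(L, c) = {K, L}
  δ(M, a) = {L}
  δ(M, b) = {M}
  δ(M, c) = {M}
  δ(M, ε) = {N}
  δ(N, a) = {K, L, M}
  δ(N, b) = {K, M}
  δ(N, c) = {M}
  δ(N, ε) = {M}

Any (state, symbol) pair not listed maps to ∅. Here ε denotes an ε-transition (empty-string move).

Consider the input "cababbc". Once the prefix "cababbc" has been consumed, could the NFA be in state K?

Start in {K}.
Read 'c': {K} → {L}.
Read 'a': {L} → {K, M, N}.
Read 'b': {K, M, N} → {K, M, N}.
Read 'a': {K, M, N} → {K, L, M, N}.
Read 'b': {K, L, M, N} → {K, M, N}.
Read 'b': {K, M, N} → {K, M, N}.
Read 'c': {K, M, N} → {L, M, N}.
State K is not in {L, M, N}.

No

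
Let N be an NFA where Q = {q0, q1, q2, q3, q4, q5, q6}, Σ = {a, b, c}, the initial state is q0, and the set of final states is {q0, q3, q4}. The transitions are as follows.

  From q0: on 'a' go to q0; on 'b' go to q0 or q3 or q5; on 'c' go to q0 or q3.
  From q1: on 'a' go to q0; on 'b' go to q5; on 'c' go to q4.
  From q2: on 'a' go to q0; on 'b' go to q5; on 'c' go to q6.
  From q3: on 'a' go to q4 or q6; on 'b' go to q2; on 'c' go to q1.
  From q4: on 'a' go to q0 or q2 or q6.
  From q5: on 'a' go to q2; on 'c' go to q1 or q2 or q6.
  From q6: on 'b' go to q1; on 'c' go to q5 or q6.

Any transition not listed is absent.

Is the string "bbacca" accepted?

Yes

Start in {q0}.
Read 'b': {q0} → {q0, q3, q5}.
Read 'b': {q0, q3, q5} → {q0, q2, q3, q5}.
Read 'a': {q0, q2, q3, q5} → {q0, q2, q4, q6}.
Read 'c': {q0, q2, q4, q6} → {q0, q3, q5, q6}.
Read 'c': {q0, q3, q5, q6} → {q0, q1, q2, q3, q5, q6}.
Read 'a': {q0, q1, q2, q3, q5, q6} → {q0, q2, q4, q6}.
The final set {q0, q2, q4, q6} contains the accepting states q0, q4.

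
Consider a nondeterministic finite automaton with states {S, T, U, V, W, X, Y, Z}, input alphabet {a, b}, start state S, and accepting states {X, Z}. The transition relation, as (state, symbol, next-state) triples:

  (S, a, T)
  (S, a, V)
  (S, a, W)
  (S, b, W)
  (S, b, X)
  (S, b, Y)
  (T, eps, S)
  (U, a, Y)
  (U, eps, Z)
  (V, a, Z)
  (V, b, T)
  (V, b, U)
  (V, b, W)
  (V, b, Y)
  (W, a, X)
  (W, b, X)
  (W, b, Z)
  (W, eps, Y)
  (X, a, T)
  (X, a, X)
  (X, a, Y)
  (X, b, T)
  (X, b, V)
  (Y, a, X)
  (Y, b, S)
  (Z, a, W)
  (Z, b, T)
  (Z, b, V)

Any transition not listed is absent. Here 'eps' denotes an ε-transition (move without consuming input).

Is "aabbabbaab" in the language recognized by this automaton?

Yes

Start in {S}.
Read 'a': S→{T, V, W}; union {T, V, W}; ε-closure = {S, T, V, W, Y}.
Read 'a': S→{T, V, W}, T→∅, V→{Z}, W→{X}, Y→{X}; union {T, V, W, X, Z}; ε-closure = {S, T, V, W, X, Y, Z}.
Read 'b': S→{W, X, Y}, T→∅, V→{T, U, W, Y}, W→{X, Z}, X→{T, V}, Y→{S}, Z→{T, V}; now {S, T, U, V, W, X, Y, Z}.
Read 'b': S→{W, X, Y}, T→∅, U→∅, V→{T, U, W, Y}, W→{X, Z}, X→{T, V}, Y→{S}, Z→{T, V}; now {S, T, U, V, W, X, Y, Z}.
Read 'a': S→{T, V, W}, T→∅, U→{Y}, V→{Z}, W→{X}, X→{T, X, Y}, Y→{X}, Z→{W}; union {T, V, W, X, Y, Z}; ε-closure = {S, T, V, W, X, Y, Z}.
Read 'b': S→{W, X, Y}, T→∅, V→{T, U, W, Y}, W→{X, Z}, X→{T, V}, Y→{S}, Z→{T, V}; now {S, T, U, V, W, X, Y, Z}.
Read 'b': S→{W, X, Y}, T→∅, U→∅, V→{T, U, W, Y}, W→{X, Z}, X→{T, V}, Y→{S}, Z→{T, V}; now {S, T, U, V, W, X, Y, Z}.
Read 'a': S→{T, V, W}, T→∅, U→{Y}, V→{Z}, W→{X}, X→{T, X, Y}, Y→{X}, Z→{W}; union {T, V, W, X, Y, Z}; ε-closure = {S, T, V, W, X, Y, Z}.
Read 'a': S→{T, V, W}, T→∅, V→{Z}, W→{X}, X→{T, X, Y}, Y→{X}, Z→{W}; union {T, V, W, X, Y, Z}; ε-closure = {S, T, V, W, X, Y, Z}.
Read 'b': S→{W, X, Y}, T→∅, V→{T, U, W, Y}, W→{X, Z}, X→{T, V}, Y→{S}, Z→{T, V}; now {S, T, U, V, W, X, Y, Z}.
The final set {S, T, U, V, W, X, Y, Z} contains the accepting states X, Z.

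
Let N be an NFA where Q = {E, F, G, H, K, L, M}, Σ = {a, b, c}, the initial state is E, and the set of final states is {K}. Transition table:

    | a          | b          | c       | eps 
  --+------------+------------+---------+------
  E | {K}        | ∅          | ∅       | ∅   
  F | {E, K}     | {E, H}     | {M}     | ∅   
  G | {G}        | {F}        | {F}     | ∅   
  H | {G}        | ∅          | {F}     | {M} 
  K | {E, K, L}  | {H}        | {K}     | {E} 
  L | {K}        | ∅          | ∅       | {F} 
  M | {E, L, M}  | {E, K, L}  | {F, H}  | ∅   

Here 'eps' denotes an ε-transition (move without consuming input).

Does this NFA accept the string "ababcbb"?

Start in {E}.
Read 'a': E→{K}; union {K}; ε-closure = {E, K}.
Read 'b': E→∅, K→{H}; union {H}; ε-closure = {H, M}.
Read 'a': H→{G}, M→{E, L, M}; union {E, G, L, M}; ε-closure = {E, F, G, L, M}.
Read 'b': E→∅, F→{E, H}, G→{F}, L→∅, M→{E, K, L}; union {E, F, H, K, L}; ε-closure = {E, F, H, K, L, M}.
Read 'c': E→∅, F→{M}, H→{F}, K→{K}, L→∅, M→{F, H}; union {F, H, K, M}; ε-closure = {E, F, H, K, M}.
Read 'b': E→∅, F→{E, H}, H→∅, K→{H}, M→{E, K, L}; union {E, H, K, L}; ε-closure = {E, F, H, K, L, M}.
Read 'b': E→∅, F→{E, H}, H→∅, K→{H}, L→∅, M→{E, K, L}; union {E, H, K, L}; ε-closure = {E, F, H, K, L, M}.
The final set {E, F, H, K, L, M} contains the accepting state K.

Yes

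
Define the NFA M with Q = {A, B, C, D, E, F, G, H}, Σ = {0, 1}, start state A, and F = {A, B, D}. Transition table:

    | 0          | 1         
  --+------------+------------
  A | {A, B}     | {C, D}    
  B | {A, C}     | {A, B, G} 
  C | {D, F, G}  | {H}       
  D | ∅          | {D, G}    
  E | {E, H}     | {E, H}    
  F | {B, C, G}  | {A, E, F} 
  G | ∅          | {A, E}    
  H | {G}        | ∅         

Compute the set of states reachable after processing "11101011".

Start in {A}.
Read '1': {A} → {C, D}.
Read '1': {C, D} → {D, G, H}.
Read '1': {D, G, H} → {A, D, E, G}.
Read '0': {A, D, E, G} → {A, B, E, H}.
Read '1': {A, B, E, H} → {A, B, C, D, E, G, H}.
Read '0': {A, B, C, D, E, G, H} → {A, B, C, D, E, F, G, H}.
Read '1': {A, B, C, D, E, F, G, H} → {A, B, C, D, E, F, G, H}.
Read '1': {A, B, C, D, E, F, G, H} → {A, B, C, D, E, F, G, H}.

{A, B, C, D, E, F, G, H}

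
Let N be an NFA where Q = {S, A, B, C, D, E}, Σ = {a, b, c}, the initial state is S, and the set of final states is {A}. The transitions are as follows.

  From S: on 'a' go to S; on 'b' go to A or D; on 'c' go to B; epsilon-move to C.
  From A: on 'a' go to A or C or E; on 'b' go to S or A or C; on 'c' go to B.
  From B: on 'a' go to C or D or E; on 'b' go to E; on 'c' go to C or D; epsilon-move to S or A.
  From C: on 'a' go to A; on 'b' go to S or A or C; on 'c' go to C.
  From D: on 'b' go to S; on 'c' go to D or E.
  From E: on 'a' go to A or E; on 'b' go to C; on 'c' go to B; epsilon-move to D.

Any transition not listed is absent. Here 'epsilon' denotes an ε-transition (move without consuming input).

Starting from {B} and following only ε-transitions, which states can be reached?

Begin with {B}.
ε-move B → S; add S.
ε-move B → A; add A.
ε-move S → C; add C.

{S, A, B, C}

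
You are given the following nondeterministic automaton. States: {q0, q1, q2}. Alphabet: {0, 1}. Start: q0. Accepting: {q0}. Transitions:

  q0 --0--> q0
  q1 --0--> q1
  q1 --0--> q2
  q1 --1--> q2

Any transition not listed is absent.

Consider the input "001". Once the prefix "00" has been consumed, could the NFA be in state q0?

Yes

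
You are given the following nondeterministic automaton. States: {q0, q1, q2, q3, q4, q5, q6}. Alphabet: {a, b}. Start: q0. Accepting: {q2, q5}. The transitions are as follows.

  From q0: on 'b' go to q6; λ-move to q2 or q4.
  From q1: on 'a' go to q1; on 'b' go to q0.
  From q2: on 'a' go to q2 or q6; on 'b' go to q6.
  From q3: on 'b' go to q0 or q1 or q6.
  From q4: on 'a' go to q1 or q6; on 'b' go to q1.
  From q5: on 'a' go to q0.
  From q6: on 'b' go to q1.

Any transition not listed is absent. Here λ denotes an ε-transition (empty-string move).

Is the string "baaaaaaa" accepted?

Start: ε-closure({q0}) = {q0, q2, q4}.
Read 'b': q0→{q6}, q2→{q6}, q4→{q1}; now {q1, q6}.
Read 'a': q1→{q1}, q6→∅; now {q1}.
Read 'a': q1→{q1}; now {q1}.
Read 'a': q1→{q1}; now {q1}.
Read 'a': q1→{q1}; now {q1}.
Read 'a': q1→{q1}; now {q1}.
Read 'a': q1→{q1}; now {q1}.
Read 'a': q1→{q1}; now {q1}.
The final set {q1} contains no accepting state.

No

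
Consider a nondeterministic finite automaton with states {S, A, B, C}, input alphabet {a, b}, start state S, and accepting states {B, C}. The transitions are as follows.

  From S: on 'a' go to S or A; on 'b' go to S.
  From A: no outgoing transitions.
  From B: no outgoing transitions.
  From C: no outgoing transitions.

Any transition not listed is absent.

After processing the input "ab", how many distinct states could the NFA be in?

Start in {S}.
Read 'a': {S} → {S, A}.
Read 'b': {S, A} → {S}.
That set has 1 state.

1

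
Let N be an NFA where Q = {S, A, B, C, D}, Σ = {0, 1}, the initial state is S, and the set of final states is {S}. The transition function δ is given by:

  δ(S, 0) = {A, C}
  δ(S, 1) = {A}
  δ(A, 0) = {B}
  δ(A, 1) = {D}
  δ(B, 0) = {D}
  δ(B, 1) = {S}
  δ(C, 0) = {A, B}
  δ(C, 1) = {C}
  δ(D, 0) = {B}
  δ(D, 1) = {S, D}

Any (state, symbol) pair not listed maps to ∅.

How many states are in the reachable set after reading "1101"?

Start in {S}.
Read '1': S→{A}; now {A}.
Read '1': A→{D}; now {D}.
Read '0': D→{B}; now {B}.
Read '1': B→{S}; now {S}.
That set has 1 state.

1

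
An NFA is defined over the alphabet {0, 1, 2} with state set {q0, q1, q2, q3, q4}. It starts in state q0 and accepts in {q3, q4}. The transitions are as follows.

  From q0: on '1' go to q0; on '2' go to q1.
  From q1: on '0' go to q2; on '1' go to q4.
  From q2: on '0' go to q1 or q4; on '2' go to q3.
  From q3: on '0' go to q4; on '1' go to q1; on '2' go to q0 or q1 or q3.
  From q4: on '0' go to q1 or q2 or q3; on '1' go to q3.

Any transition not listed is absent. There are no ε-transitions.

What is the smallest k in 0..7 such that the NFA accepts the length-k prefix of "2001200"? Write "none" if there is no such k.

Start in {q0}.
Read '2': q0→{q1}; now {q1}.
Read '0': q1→{q2}; now {q2}.
Read '0': q2→{q1, q4}; now {q1, q4}.
None of the earlier sets intersect F, but {q1, q4} does.

3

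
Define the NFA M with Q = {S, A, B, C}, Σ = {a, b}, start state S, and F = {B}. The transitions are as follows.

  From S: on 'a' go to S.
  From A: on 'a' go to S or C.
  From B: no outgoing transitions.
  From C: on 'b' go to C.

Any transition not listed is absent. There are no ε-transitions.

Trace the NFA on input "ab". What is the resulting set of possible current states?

∅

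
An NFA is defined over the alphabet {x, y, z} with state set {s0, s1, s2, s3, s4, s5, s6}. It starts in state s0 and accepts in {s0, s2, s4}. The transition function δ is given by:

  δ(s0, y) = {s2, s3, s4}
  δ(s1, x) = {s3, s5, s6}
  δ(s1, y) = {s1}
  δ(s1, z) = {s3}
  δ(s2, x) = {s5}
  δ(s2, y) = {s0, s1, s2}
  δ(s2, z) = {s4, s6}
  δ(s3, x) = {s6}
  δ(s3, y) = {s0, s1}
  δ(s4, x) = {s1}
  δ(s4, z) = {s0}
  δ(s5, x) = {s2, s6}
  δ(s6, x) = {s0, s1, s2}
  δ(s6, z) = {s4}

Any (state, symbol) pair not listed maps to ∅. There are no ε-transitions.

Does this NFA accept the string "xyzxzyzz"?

Start in {s0}.
Read 'x': s0→∅; now ∅.
The set is empty and remains empty for the remaining 7 symbols.
The final set ∅ contains no accepting state.

No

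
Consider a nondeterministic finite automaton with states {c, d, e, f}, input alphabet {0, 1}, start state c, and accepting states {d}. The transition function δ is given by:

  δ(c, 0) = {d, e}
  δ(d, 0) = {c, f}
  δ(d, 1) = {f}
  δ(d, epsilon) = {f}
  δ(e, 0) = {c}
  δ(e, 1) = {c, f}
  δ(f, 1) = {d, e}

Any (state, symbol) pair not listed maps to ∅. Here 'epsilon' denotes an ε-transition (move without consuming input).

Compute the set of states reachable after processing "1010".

Start in {c}.
Read '1': c→∅; now ∅.
The set is empty and remains empty for the remaining 3 symbols.

∅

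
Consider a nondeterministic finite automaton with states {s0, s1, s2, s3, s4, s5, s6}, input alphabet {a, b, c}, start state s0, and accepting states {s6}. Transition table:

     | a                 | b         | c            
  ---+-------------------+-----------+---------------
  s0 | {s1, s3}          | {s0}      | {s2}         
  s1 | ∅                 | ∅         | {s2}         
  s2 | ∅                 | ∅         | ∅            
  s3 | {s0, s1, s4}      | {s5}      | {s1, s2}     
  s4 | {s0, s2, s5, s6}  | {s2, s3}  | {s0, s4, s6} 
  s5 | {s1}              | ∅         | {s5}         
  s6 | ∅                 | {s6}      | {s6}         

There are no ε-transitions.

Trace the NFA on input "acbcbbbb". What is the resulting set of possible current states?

Start in {s0}.
Read 'a': {s0} → {s1, s3}.
Read 'c': {s1, s3} → {s1, s2}.
Read 'b': {s1, s2} → ∅.
The set is empty and remains empty for the remaining 5 symbols.

∅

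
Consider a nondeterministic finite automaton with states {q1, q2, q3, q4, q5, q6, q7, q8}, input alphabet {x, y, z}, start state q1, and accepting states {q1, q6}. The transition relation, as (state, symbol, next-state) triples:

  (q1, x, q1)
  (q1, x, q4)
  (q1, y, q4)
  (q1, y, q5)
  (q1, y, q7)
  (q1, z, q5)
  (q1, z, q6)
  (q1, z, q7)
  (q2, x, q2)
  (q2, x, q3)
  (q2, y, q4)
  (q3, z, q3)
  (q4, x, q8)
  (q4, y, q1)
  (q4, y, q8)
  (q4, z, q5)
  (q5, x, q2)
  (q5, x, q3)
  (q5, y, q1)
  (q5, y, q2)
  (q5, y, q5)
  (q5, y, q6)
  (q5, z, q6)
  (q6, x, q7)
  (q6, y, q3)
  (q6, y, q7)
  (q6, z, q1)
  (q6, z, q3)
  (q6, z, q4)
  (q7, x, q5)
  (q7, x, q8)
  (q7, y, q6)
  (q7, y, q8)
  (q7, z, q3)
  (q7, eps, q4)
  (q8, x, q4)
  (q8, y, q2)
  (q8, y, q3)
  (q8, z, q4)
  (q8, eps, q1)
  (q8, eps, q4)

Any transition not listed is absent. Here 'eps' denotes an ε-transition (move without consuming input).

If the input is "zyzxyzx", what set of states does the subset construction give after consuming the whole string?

{q1, q2, q3, q4, q5, q7, q8}

Start in {q1}.
Read 'z': {q1} → {q4, q5, q6, q7}.
Read 'y': {q4, q5, q6, q7} → {q1, q2, q3, q4, q5, q6, q7, q8}.
Read 'z': {q1, q2, q3, q4, q5, q6, q7, q8} → {q1, q3, q4, q5, q6, q7}.
Read 'x': {q1, q3, q4, q5, q6, q7} → {q1, q2, q3, q4, q5, q7, q8}.
Read 'y': {q1, q2, q3, q4, q5, q7, q8} → {q1, q2, q3, q4, q5, q6, q7, q8}.
Read 'z': {q1, q2, q3, q4, q5, q6, q7, q8} → {q1, q3, q4, q5, q6, q7}.
Read 'x': {q1, q3, q4, q5, q6, q7} → {q1, q2, q3, q4, q5, q7, q8}.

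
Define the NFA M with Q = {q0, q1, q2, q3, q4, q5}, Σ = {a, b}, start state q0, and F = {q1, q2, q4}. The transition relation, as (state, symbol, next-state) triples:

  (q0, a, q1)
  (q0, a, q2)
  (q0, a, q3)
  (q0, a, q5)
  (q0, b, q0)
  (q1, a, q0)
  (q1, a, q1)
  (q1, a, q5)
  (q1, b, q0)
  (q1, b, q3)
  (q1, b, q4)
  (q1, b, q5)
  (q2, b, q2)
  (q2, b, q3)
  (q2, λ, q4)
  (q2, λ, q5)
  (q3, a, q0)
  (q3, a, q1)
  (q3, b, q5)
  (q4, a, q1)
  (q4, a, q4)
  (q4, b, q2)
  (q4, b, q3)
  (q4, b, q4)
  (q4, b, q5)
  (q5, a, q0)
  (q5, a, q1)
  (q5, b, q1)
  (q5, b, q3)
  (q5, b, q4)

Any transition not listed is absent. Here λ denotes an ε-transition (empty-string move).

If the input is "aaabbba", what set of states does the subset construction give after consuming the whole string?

{q0, q1, q2, q3, q4, q5}

Start in {q0}.
Read 'a': {q0} → {q1, q2, q3, q4, q5}.
Read 'a': {q1, q2, q3, q4, q5} → {q0, q1, q4, q5}.
Read 'a': {q0, q1, q4, q5} → {q0, q1, q2, q3, q4, q5}.
Read 'b': {q0, q1, q2, q3, q4, q5} → {q0, q1, q2, q3, q4, q5}.
Read 'b': {q0, q1, q2, q3, q4, q5} → {q0, q1, q2, q3, q4, q5}.
Read 'b': {q0, q1, q2, q3, q4, q5} → {q0, q1, q2, q3, q4, q5}.
Read 'a': {q0, q1, q2, q3, q4, q5} → {q0, q1, q2, q3, q4, q5}.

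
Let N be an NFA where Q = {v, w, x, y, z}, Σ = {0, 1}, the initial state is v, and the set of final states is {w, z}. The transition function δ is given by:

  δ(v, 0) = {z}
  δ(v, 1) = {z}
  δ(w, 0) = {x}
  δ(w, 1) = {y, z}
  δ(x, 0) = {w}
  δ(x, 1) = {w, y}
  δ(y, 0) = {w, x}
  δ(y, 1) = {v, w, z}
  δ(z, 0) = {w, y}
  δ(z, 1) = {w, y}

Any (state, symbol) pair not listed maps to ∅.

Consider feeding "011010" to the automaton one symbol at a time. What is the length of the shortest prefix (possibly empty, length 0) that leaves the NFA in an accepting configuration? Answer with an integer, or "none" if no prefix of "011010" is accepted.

1

Start in {v}.
Read '0': v→{z}; now {z}.
None of the earlier sets intersect F, but {z} does.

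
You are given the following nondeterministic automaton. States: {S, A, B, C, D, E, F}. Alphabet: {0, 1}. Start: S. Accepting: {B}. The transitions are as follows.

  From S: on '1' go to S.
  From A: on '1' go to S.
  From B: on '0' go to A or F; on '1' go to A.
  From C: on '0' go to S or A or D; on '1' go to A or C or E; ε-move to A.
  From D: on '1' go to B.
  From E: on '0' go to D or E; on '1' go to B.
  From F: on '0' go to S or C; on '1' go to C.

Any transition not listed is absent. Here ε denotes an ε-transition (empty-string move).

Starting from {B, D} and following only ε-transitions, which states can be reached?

{B, D}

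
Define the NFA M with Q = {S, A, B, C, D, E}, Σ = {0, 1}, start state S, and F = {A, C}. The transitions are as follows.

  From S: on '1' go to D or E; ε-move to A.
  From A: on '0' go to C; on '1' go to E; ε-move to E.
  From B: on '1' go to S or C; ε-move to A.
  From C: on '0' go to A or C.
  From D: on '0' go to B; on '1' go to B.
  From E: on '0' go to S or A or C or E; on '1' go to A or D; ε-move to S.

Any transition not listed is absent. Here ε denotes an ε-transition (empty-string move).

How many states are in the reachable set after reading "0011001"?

4

Start: ε-closure({S}) = {S, A, E}.
Read '0': {S, A, E} → {S, A, C, E}.
Read '0': {S, A, C, E} → {S, A, C, E}.
Read '1': {S, A, C, E} → {S, A, D, E}.
Read '1': {S, A, D, E} → {S, A, B, D, E}.
Read '0': {S, A, B, D, E} → {S, A, B, C, E}.
Read '0': {S, A, B, C, E} → {S, A, C, E}.
Read '1': {S, A, C, E} → {S, A, D, E}.
That set has 4 states.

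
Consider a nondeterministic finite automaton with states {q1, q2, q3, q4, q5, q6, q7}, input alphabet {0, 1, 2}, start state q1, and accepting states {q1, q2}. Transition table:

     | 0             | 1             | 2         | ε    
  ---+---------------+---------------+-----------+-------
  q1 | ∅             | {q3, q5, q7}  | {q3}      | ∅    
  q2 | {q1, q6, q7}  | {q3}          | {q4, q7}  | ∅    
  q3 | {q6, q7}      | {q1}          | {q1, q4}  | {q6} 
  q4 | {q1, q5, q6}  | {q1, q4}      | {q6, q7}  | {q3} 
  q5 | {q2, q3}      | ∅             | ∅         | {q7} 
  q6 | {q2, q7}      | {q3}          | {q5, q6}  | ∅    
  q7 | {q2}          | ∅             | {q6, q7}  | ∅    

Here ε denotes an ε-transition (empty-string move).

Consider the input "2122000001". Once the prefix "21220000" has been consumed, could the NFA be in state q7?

Yes

Start in {q1}.
Read '2': q1→{q3}; union {q3}; ε-closure = {q3, q6}.
Read '1': q3→{q1}, q6→{q3}; union {q1, q3}; ε-closure = {q1, q3, q6}.
Read '2': q1→{q3}, q3→{q1, q4}, q6→{q5, q6}; union {q1, q3, q4, q5, q6}; ε-closure = {q1, q3, q4, q5, q6, q7}.
Read '2': q1→{q3}, q3→{q1, q4}, q4→{q6, q7}, q5→∅, q6→{q5, q6}, q7→{q6, q7}; now {q1, q3, q4, q5, q6, q7}.
Read '0': q1→∅, q3→{q6, q7}, q4→{q1, q5, q6}, q5→{q2, q3}, q6→{q2, q7}, q7→{q2}; now {q1, q2, q3, q5, q6, q7}.
Read '0': q1→∅, q2→{q1, q6, q7}, q3→{q6, q7}, q5→{q2, q3}, q6→{q2, q7}, q7→{q2}; now {q1, q2, q3, q6, q7}.
Read '0': q1→∅, q2→{q1, q6, q7}, q3→{q6, q7}, q6→{q2, q7}, q7→{q2}; now {q1, q2, q6, q7}.
Read '0': q1→∅, q2→{q1, q6, q7}, q6→{q2, q7}, q7→{q2}; now {q1, q2, q6, q7}.
State q7 is in {q1, q2, q6, q7}.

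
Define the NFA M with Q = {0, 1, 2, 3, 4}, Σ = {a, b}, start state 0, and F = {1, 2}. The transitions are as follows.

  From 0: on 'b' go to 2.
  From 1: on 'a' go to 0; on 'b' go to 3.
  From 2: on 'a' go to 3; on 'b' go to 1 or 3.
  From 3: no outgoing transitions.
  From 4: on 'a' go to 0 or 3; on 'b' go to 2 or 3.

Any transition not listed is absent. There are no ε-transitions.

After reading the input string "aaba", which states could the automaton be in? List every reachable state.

∅

Start in {0}.
Read 'a': {0} → ∅.
The set is empty and remains empty for the remaining 3 symbols.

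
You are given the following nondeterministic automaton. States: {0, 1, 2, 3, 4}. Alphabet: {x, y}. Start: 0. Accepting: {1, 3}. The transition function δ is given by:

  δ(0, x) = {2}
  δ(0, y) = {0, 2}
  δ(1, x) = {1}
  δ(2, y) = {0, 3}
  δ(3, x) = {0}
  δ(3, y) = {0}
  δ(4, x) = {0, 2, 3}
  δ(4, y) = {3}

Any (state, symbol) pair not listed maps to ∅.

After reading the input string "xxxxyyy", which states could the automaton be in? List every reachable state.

∅

Start in {0}.
Read 'x': 0→{2}; now {2}.
Read 'x': 2→∅; now ∅.
The set is empty and remains empty for the remaining 5 symbols.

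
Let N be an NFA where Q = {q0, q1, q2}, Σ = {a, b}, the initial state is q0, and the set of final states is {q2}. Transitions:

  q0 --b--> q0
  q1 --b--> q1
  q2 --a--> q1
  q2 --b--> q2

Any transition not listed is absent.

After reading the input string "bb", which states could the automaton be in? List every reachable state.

{q0}

Start in {q0}.
Read 'b': {q0} → {q0}.
Read 'b': {q0} → {q0}.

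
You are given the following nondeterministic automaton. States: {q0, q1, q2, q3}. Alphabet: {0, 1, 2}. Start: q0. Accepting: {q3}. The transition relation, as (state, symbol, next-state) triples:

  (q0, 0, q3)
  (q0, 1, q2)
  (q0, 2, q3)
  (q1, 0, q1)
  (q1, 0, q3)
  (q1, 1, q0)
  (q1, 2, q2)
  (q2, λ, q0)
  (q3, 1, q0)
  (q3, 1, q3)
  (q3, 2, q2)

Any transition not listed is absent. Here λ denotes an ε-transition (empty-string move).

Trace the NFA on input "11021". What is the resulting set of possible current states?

{q0, q2}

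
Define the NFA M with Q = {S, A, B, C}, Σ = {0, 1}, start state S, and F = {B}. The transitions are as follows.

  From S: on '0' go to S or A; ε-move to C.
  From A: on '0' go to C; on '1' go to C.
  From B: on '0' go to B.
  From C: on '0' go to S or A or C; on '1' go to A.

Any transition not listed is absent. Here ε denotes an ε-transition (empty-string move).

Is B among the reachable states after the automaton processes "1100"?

Start: ε-closure({S}) = {S, C}.
Read '1': {S, C} → {A}.
Read '1': {A} → {C}.
Read '0': {C} → {S, A, C}.
Read '0': {S, A, C} → {S, A, C}.
State B is not in {S, A, C}.

No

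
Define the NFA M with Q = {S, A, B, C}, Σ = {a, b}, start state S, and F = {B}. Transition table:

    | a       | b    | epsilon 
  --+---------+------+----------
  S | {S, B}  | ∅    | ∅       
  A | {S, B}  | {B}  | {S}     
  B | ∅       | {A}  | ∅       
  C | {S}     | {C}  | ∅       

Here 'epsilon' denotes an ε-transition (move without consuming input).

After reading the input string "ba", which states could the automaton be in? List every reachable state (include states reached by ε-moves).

Start in {S}.
Read 'b': {S} → ∅.
The set is empty and remains empty for the remaining 1 symbol.

∅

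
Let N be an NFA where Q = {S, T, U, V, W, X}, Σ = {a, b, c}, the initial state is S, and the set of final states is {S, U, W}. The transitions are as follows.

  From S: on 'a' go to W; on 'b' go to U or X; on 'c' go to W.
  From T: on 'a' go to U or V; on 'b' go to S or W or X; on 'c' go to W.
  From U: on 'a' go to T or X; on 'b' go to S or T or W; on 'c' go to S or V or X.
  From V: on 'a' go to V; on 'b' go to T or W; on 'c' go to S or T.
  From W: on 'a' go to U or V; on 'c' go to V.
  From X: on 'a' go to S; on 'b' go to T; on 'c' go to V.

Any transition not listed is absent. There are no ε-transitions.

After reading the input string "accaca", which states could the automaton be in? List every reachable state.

{S, U, V, W}

Start in {S}.
Read 'a': S→{W}; now {W}.
Read 'c': W→{V}; now {V}.
Read 'c': V→{S, T}; now {S, T}.
Read 'a': S→{W}, T→{U, V}; now {U, V, W}.
Read 'c': U→{S, V, X}, V→{S, T}, W→{V}; now {S, T, V, X}.
Read 'a': S→{W}, T→{U, V}, V→{V}, X→{S}; now {S, U, V, W}.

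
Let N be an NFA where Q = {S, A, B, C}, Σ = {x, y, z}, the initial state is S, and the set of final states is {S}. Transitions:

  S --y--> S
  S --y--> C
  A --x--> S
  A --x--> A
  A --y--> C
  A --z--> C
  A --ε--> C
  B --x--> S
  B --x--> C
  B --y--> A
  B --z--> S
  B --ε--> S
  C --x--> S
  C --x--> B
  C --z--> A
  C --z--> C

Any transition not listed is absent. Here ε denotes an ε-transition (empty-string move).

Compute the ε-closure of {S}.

Begin with {S}.
No ε-moves leave this set, so the closure equals the set itself.

{S}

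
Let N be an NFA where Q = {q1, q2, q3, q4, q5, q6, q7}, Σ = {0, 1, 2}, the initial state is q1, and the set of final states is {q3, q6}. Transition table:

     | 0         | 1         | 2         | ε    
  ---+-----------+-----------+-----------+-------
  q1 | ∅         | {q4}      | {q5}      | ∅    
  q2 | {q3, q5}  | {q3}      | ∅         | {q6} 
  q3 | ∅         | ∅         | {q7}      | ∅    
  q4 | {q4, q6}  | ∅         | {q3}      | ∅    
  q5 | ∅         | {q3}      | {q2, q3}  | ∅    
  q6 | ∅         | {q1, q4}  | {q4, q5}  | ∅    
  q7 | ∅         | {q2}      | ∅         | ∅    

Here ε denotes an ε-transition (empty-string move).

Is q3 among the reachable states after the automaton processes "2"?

No

Start in {q1}.
Read '2': q1→{q5}; now {q5}.
State q3 is not in {q5}.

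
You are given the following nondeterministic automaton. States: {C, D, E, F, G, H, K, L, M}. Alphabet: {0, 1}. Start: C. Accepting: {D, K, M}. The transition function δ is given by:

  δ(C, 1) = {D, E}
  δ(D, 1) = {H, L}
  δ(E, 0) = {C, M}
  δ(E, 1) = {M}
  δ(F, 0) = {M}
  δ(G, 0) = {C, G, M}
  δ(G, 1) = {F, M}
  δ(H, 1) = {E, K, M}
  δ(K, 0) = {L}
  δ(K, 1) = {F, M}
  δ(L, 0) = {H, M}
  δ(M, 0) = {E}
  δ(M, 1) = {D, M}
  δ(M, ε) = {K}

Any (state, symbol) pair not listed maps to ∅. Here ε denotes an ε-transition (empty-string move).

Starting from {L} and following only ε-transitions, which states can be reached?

{L}

Begin with {L}.
No ε-moves leave this set, so the closure equals the set itself.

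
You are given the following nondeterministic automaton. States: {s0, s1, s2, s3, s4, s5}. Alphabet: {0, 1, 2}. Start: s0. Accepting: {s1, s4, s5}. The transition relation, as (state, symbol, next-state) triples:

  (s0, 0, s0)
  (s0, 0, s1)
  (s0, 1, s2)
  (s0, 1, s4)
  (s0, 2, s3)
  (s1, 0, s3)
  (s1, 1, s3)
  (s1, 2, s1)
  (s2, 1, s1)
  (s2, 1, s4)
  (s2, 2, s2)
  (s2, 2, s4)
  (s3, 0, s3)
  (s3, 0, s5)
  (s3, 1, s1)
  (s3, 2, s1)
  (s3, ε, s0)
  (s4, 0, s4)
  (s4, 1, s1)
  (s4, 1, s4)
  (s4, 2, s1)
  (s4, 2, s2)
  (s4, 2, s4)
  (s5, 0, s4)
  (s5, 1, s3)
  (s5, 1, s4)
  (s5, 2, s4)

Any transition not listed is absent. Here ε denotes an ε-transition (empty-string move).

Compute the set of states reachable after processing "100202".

{s0, s1, s2, s3, s4}

Start in {s0}.
Read '1': s0→{s2, s4}; now {s2, s4}.
Read '0': s2→∅, s4→{s4}; now {s4}.
Read '0': s4→{s4}; now {s4}.
Read '2': s4→{s1, s2, s4}; now {s1, s2, s4}.
Read '0': s1→{s3}, s2→∅, s4→{s4}; union {s3, s4}; ε-closure = {s0, s3, s4}.
Read '2': s0→{s3}, s3→{s1}, s4→{s1, s2, s4}; union {s1, s2, s3, s4}; ε-closure = {s0, s1, s2, s3, s4}.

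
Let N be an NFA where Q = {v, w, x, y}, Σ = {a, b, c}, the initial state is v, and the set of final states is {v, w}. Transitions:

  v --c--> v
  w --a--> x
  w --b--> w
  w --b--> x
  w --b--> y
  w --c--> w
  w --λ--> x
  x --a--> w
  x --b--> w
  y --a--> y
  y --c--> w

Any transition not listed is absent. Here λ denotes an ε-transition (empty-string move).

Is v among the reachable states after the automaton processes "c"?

Start in {v}.
Read 'c': {v} → {v}.
State v is in {v}.

Yes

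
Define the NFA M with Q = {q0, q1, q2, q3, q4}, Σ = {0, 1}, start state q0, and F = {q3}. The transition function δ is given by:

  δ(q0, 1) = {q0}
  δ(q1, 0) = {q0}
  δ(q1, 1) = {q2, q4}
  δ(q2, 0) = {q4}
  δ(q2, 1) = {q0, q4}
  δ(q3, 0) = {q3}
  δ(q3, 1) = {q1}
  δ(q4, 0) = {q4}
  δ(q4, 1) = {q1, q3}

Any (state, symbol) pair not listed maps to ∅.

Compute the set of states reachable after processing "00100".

Start in {q0}.
Read '0': {q0} → ∅.
The set is empty and remains empty for the remaining 4 symbols.

∅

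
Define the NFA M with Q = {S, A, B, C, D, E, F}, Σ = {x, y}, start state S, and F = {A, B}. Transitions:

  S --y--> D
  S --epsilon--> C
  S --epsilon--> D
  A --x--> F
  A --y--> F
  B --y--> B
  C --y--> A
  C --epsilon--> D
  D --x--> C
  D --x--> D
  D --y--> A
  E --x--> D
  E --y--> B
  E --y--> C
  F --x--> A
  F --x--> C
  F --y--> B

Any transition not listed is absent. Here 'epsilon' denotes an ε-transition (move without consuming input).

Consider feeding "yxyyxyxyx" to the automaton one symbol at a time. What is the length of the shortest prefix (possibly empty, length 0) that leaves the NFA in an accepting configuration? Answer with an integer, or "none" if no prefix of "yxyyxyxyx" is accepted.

Start: ε-closure({S}) = {S, C, D}.
Read 'y': {S, C, D} → {A, D}.
None of the earlier sets intersect F, but {A, D} does.

1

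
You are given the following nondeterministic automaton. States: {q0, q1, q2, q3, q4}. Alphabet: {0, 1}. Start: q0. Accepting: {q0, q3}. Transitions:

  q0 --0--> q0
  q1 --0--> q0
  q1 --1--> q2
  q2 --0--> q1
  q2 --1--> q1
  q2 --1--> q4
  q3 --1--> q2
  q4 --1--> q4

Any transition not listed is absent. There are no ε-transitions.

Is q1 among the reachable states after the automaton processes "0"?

No

Start in {q0}.
Read '0': q0→{q0}; now {q0}.
State q1 is not in {q0}.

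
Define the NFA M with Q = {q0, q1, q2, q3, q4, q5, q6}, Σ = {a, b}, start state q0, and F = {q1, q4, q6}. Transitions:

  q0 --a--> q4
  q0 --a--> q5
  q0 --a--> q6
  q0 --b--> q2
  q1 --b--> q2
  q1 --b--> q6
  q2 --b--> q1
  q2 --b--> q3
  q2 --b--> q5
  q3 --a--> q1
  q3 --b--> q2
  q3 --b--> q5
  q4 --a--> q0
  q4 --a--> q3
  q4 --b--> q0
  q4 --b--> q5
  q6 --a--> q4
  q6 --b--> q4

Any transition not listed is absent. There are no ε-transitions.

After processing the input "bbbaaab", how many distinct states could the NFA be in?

5

Start in {q0}.
Read 'b': q0→{q2}; now {q2}.
Read 'b': q2→{q1, q3, q5}; now {q1, q3, q5}.
Read 'b': q1→{q2, q6}, q3→{q2, q5}, q5→∅; now {q2, q5, q6}.
Read 'a': q2→∅, q5→∅, q6→{q4}; now {q4}.
Read 'a': q4→{q0, q3}; now {q0, q3}.
Read 'a': q0→{q4, q5, q6}, q3→{q1}; now {q1, q4, q5, q6}.
Read 'b': q1→{q2, q6}, q4→{q0, q5}, q5→∅, q6→{q4}; now {q0, q2, q4, q5, q6}.
That set has 5 states.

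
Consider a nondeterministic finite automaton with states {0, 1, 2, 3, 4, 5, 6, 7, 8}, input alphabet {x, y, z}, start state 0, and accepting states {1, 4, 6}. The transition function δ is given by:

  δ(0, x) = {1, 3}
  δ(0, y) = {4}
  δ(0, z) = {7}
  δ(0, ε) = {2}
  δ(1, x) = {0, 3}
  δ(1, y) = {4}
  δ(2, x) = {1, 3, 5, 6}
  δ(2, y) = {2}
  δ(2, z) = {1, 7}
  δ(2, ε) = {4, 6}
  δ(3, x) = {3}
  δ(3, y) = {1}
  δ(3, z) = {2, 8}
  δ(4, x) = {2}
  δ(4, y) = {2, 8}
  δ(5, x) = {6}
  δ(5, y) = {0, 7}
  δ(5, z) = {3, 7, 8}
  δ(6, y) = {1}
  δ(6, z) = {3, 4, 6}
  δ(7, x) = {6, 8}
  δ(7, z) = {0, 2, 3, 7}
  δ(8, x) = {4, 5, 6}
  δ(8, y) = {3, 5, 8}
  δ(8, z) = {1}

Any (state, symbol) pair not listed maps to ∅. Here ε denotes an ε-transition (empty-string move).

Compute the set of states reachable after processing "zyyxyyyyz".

{0, 1, 2, 3, 4, 6, 7, 8}

Start: ε-closure({0}) = {0, 2, 4, 6}.
Read 'z': 0→{7}, 2→{1, 7}, 4→∅, 6→{3, 4, 6}; now {1, 3, 4, 6, 7}.
Read 'y': 1→{4}, 3→{1}, 4→{2, 8}, 6→{1}, 7→∅; union {1, 2, 4, 8}; ε-closure = {1, 2, 4, 6, 8}.
Read 'y': 1→{4}, 2→{2}, 4→{2, 8}, 6→{1}, 8→{3, 5, 8}; union {1, 2, 3, 4, 5, 8}; ε-closure = {1, 2, 3, 4, 5, 6, 8}.
Read 'x': 1→{0, 3}, 2→{1, 3, 5, 6}, 3→{3}, 4→{2}, 5→{6}, 6→∅, 8→{4, 5, 6}; now {0, 1, 2, 3, 4, 5, 6}.
Read 'y': 0→{4}, 1→{4}, 2→{2}, 3→{1}, 4→{2, 8}, 5→{0, 7}, 6→{1}; union {0, 1, 2, 4, 7, 8}; ε-closure = {0, 1, 2, 4, 6, 7, 8}.
Read 'y': 0→{4}, 1→{4}, 2→{2}, 4→{2, 8}, 6→{1}, 7→∅, 8→{3, 5, 8}; union {1, 2, 3, 4, 5, 8}; ε-closure = {1, 2, 3, 4, 5, 6, 8}.
Read 'y': 1→{4}, 2→{2}, 3→{1}, 4→{2, 8}, 5→{0, 7}, 6→{1}, 8→{3, 5, 8}; union {0, 1, 2, 3, 4, 5, 7, 8}; ε-closure = {0, 1, 2, 3, 4, 5, 6, 7, 8}.
Read 'y': 0→{4}, 1→{4}, 2→{2}, 3→{1}, 4→{2, 8}, 5→{0, 7}, 6→{1}, 7→∅, 8→{3, 5, 8}; union {0, 1, 2, 3, 4, 5, 7, 8}; ε-closure = {0, 1, 2, 3, 4, 5, 6, 7, 8}.
Read 'z': 0→{7}, 1→∅, 2→{1, 7}, 3→{2, 8}, 4→∅, 5→{3, 7, 8}, 6→{3, 4, 6}, 7→{0, 2, 3, 7}, 8→{1}; now {0, 1, 2, 3, 4, 6, 7, 8}.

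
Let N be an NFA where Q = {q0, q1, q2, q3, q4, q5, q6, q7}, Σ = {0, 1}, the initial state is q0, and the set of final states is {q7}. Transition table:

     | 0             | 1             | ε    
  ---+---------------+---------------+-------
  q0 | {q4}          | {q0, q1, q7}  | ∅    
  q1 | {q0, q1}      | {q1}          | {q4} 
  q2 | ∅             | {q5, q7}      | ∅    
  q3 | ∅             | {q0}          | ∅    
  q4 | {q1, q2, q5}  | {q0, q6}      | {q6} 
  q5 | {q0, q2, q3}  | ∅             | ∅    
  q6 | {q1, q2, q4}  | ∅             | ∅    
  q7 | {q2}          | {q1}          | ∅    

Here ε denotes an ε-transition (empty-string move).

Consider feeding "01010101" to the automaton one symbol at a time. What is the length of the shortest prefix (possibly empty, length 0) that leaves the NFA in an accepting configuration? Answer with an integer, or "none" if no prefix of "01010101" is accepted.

Start in {q0}.
Read '0': q0→{q4}; union {q4}; ε-closure = {q4, q6}.
Read '1': q4→{q0, q6}, q6→∅; now {q0, q6}.
Read '0': q0→{q4}, q6→{q1, q2, q4}; union {q1, q2, q4}; ε-closure = {q1, q2, q4, q6}.
Read '1': q1→{q1}, q2→{q5, q7}, q4→{q0, q6}, q6→∅; union {q0, q1, q5, q6, q7}; ε-closure = {q0, q1, q4, q5, q6, q7}.
None of the earlier sets intersect F, but {q0, q1, q4, q5, q6, q7} does.

4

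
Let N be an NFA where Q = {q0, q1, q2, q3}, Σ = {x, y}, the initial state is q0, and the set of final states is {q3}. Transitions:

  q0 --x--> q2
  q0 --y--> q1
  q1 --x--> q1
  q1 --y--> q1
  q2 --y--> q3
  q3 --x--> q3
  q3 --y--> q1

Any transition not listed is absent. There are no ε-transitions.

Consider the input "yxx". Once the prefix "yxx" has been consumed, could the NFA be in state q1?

Yes

Start in {q0}.
Read 'y': q0→{q1}; now {q1}.
Read 'x': q1→{q1}; now {q1}.
Read 'x': q1→{q1}; now {q1}.
State q1 is in {q1}.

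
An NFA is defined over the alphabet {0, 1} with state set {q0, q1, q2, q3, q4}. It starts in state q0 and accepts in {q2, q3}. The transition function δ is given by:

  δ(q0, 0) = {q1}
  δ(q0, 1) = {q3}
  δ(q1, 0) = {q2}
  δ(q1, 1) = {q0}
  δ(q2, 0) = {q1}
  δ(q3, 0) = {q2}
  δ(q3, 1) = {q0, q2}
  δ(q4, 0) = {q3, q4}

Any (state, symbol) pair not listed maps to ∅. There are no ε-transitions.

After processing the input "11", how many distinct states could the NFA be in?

Start in {q0}.
Read '1': q0→{q3}; now {q3}.
Read '1': q3→{q0, q2}; now {q0, q2}.
That set has 2 states.

2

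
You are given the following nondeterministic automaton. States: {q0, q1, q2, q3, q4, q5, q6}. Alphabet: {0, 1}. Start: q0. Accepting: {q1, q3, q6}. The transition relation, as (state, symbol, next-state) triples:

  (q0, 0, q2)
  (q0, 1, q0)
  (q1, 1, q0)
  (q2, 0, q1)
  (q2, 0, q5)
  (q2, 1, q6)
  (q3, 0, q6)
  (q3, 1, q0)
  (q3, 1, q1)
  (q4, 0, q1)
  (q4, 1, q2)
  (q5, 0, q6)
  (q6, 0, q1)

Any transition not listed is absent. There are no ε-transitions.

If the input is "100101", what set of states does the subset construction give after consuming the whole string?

{q6}

Start in {q0}.
Read '1': q0→{q0}; now {q0}.
Read '0': q0→{q2}; now {q2}.
Read '0': q2→{q1, q5}; now {q1, q5}.
Read '1': q1→{q0}, q5→∅; now {q0}.
Read '0': q0→{q2}; now {q2}.
Read '1': q2→{q6}; now {q6}.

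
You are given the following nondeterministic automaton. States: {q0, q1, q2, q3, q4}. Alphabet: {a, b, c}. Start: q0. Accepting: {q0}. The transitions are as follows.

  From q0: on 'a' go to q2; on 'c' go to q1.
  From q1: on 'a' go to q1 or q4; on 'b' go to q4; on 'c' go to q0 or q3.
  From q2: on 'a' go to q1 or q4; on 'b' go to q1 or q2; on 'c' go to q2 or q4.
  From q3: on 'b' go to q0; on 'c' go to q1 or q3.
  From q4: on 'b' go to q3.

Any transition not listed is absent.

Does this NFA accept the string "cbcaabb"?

Start in {q0}.
Read 'c': q0→{q1}; now {q1}.
Read 'b': q1→{q4}; now {q4}.
Read 'c': q4→∅; now ∅.
The set is empty and remains empty for the remaining 4 symbols.
The final set ∅ contains no accepting state.

No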